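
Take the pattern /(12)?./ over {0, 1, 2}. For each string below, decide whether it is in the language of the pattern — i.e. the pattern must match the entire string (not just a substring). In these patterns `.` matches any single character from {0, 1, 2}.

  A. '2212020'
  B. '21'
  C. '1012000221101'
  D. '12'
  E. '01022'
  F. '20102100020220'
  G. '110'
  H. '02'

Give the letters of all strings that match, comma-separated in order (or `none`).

none

A → no match
B → no match
C → no match
D → no match
E → no match
F → no match
G → no match
H → no match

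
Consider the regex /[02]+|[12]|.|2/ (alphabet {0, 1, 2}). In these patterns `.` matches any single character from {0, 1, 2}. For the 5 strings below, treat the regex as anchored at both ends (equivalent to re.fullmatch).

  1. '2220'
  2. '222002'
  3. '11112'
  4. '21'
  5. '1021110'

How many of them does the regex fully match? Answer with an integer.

2

1 → match
2 → match
3 → no match
4 → no match
5 → no match
Total matched: 2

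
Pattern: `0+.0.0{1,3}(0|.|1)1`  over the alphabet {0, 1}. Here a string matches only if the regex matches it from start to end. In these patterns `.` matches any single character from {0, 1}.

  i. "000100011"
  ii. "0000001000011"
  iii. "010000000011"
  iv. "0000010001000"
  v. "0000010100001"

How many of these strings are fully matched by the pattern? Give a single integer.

3

i. "000100011" → match
ii → match
iii. "010000000011" → no match
iv → no match — must end with "1"
v → match
Total matched: 3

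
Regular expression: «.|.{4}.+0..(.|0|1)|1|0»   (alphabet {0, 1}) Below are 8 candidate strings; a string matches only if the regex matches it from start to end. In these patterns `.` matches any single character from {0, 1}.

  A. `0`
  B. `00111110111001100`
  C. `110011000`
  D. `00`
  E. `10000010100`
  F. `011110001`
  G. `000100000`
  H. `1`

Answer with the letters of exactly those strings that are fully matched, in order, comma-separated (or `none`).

A, E, F, G, H

A → match
B → no match
C → no match
D → no match
E → match
F → match
G → match
H → match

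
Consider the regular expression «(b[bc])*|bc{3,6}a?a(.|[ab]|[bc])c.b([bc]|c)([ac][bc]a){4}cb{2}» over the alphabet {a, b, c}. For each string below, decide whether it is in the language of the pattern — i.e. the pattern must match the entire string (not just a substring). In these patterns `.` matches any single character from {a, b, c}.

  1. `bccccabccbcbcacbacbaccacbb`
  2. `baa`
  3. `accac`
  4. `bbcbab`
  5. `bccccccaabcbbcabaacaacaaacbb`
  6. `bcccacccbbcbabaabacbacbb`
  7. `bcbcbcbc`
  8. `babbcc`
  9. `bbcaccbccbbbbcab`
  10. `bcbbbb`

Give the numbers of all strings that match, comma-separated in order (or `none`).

7, 10

1 → no match
2. `baa` → no match
3. `accac` → no match
4. `bbcbab` → no match
5 → no match
6 → no match
7. `bcbcbcbc` → match
8. `babbcc` → no match
9 → no match
10. `bcbbbb` → match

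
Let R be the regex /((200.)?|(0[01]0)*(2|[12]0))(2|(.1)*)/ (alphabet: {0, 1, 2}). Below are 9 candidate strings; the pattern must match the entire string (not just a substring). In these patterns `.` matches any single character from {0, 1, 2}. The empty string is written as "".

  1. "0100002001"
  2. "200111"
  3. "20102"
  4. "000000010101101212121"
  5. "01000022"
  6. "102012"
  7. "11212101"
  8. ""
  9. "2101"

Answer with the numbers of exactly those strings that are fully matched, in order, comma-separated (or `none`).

1, 2, 4, 5, 7, 8, 9

1 → match
2 → match
3 → no match
4 → match
5 → match
6 → no match
7 → match
8 → match
9 → match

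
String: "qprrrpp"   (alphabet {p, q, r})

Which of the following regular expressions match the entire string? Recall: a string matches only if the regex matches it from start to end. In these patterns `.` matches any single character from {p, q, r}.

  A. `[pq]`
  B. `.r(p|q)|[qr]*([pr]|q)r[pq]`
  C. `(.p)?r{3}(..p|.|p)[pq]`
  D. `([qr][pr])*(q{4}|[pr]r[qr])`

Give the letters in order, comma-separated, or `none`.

C

A → no match
B → no match
C → match
D → no match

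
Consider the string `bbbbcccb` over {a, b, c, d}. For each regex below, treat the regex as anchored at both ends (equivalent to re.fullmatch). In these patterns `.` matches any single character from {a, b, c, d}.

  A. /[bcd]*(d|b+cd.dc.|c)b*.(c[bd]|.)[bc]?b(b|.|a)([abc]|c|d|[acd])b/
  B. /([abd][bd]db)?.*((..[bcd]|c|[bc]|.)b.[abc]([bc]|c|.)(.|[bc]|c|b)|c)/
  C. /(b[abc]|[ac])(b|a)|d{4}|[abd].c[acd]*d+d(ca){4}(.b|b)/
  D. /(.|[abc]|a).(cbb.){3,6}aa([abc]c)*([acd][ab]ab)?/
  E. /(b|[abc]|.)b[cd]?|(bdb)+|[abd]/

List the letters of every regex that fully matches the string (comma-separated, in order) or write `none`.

A → no match
B → match
C → no match
D → no match
E → no match

B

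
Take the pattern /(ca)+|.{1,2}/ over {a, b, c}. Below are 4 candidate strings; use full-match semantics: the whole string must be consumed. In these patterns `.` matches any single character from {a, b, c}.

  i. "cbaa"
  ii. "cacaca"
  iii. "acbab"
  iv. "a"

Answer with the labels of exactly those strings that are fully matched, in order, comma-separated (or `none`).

i. "cbaa" → no match
ii. "cacaca" → match
iii. "acbab" → no match
iv. "a" → match

ii, iv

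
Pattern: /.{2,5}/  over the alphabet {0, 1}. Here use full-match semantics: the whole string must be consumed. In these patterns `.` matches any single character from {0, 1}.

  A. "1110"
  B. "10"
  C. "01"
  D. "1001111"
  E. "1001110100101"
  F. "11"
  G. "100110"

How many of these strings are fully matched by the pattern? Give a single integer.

A → match
B → match
C → match
D → no match
E → no match
F → match
G → no match
Total matched: 4

4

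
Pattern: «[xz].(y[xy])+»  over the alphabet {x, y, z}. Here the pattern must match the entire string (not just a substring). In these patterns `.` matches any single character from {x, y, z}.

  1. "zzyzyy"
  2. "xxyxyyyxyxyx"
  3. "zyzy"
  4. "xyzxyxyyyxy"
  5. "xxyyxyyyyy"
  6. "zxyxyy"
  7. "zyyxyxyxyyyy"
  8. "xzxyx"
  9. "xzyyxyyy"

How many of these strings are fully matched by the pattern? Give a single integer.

1. "zzyzyy" → no match
2. "xxyxyyyxyxyx" → match
3. "zyzy" → no match
4. "xyzxyxyyyxy" → no match
5. "xxyyxyyyyy" → no match
6. "zxyxyy" → match
7. "zyyxyxyxyyyy" → match
8. "xzxyx" → no match
9. "xzyyxyyy" → no match
Total matched: 3

3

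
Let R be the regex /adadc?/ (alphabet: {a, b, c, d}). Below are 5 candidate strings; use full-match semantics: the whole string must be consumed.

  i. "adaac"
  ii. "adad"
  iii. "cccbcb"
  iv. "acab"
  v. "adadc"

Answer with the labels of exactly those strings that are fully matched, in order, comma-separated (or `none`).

i → no match — must start with "adad"
ii → match
iii → no match — must start with "adad"
iv → no match — must start with "adad"
v → match

ii, v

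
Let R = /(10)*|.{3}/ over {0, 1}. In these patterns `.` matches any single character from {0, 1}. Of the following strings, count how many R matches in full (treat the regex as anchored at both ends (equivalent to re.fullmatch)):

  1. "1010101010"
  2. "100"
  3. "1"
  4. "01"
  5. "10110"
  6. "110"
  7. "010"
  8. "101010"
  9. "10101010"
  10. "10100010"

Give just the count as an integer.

6

1 → match
2 → match
3 → no match
4 → no match
5 → no match
6 → match
7 → match
8 → match
9 → match
10 → no match
Total matched: 6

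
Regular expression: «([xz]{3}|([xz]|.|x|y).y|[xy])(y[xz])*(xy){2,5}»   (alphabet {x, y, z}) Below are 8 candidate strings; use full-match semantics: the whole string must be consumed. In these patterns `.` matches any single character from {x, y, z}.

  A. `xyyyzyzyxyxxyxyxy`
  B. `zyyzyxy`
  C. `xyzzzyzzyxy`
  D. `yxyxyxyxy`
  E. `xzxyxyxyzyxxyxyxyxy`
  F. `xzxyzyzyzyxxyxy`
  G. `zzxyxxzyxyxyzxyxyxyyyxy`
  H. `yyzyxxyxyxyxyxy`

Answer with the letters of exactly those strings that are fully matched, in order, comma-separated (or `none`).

A → match
B. `zyyzyxy` → no match
C. `xyzzzyzzyxy` → no match
D. `yxyxyxyxy` → match
E → match
F → match
G → no match
H → match

A, D, E, F, H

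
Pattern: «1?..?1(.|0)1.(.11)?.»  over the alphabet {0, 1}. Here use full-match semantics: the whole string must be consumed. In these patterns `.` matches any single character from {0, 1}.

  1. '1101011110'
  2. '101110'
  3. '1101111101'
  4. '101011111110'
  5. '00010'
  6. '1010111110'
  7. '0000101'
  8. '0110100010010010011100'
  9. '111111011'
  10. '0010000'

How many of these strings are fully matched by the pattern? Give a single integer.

1 → no match
2 → no match
3 → no match
4 → no match
5 → no match
6 → match
7 → no match
8 → no match
9 → no match
10 → no match
Total matched: 1

1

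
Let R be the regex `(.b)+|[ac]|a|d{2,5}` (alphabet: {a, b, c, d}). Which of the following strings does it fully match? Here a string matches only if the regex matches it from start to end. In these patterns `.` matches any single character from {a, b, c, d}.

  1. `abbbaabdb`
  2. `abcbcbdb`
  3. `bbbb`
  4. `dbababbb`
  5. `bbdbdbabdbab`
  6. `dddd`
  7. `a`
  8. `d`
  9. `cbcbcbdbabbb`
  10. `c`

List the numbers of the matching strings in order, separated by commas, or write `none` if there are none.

1 → no match
2 → match
3 → match
4 → match
5 → match
6 → match
7 → match
8 → no match
9 → match
10 → match

2, 3, 4, 5, 6, 7, 9, 10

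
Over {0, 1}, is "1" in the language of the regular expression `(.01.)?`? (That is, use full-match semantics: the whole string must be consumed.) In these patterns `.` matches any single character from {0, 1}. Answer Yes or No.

No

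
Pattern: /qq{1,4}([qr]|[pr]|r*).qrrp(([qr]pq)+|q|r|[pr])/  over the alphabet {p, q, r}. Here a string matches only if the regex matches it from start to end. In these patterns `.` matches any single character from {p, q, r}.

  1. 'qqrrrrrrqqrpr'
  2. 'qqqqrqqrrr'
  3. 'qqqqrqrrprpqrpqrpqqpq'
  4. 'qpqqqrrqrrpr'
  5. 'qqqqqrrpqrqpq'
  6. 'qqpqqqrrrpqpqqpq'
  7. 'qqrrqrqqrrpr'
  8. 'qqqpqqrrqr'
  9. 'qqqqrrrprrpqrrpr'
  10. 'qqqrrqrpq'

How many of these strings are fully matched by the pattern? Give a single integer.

1 → no match
2 → no match
3 → match
4 → no match — must start with 'qq'
5 → no match
6 → no match
7 → no match
8 → no match
9 → no match
10 → no match
Total matched: 1

1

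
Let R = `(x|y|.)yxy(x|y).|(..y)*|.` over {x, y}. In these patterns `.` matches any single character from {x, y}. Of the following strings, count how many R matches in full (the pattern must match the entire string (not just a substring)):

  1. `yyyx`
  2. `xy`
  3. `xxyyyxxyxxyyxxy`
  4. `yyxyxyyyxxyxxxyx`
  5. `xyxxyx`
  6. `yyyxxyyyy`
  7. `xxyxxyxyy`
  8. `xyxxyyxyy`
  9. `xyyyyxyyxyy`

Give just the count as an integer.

1. `yyyx` → no match
2. `xy` → no match
3 → no match
4 → no match
5. `xyxxyx` → no match
6. `yyyxxyyyy` → match
7. `xxyxxyxyy` → match
8. `xyxxyyxyy` → no match
9. `xyyyyxyyxyy` → no match
Total matched: 2

2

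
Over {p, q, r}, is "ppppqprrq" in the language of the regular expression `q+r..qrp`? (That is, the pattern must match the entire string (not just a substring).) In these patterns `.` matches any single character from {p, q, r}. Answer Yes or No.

Every match must start with "q", but "ppppqprrq" does not.

No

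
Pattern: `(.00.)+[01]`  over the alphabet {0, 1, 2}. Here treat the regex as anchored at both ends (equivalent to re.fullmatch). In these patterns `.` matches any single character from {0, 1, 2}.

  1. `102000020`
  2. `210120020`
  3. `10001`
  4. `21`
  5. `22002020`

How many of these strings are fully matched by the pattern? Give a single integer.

1 → no match
2 → no match
3 → match
4 → no match
5 → no match
Total matched: 1

1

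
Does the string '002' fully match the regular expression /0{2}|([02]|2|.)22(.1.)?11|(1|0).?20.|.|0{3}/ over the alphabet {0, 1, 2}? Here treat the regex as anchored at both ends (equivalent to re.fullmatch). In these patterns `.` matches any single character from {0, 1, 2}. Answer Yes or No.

No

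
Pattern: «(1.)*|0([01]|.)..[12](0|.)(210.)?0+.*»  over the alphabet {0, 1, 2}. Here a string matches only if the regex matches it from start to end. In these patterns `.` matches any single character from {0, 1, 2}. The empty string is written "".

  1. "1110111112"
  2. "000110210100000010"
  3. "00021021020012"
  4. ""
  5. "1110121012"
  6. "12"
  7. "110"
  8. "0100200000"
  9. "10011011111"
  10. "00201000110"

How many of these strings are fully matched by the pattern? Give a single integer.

8

1 → match
2 → match
3 → match
4 → match
5 → match
6 → match
7 → no match
8 → match
9 → no match
10 → match
Total matched: 8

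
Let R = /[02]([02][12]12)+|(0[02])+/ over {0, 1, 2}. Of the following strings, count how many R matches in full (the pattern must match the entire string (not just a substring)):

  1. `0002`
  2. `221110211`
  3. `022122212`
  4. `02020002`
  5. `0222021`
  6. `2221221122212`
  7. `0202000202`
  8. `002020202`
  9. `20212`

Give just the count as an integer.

6

1. `0002` → match
2. `221110211` → no match
3. `022122212` → match
4. `02020002` → match
5. `0222021` → no match
6 → match
7. `0202000202` → match
8. `002020202` → no match
9. `20212` → match
Total matched: 6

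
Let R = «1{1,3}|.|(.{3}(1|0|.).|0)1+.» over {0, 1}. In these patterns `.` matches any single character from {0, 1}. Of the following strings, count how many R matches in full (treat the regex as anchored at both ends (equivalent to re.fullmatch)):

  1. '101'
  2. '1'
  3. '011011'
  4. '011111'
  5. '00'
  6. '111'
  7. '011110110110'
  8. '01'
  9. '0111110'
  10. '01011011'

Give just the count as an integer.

1 → no match
2 → match
3 → no match
4 → match
5 → no match
6 → match
7 → no match
8 → no match
9 → match
10 → no match
Total matched: 4

4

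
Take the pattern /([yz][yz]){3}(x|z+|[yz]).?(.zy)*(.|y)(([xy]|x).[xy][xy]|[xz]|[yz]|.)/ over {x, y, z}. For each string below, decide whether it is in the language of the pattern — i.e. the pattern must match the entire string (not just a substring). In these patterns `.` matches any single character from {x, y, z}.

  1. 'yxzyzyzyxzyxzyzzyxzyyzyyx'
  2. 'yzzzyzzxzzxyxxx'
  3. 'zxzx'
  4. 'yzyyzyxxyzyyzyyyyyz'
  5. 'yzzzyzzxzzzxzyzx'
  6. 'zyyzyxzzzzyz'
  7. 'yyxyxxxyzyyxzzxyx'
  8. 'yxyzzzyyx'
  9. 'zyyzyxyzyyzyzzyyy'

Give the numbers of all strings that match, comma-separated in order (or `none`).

1 → no match
2 → no match
3. 'zxzx' → no match
4 → no match
5 → no match
6. 'zyyzyxzzzzyz' → no match
7 → no match
8. 'yxyzzzyyx' → no match
9 → no match

none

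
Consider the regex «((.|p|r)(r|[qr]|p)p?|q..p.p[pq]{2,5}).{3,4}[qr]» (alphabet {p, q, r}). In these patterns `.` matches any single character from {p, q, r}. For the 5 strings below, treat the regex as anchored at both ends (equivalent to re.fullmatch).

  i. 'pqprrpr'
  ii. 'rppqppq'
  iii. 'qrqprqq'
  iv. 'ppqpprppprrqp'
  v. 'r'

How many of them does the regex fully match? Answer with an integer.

i. 'pqprrpr' → match
ii. 'rppqppq' → match
iii. 'qrqprqq' → match
iv → no match
v. 'r' → no match
Total matched: 3

3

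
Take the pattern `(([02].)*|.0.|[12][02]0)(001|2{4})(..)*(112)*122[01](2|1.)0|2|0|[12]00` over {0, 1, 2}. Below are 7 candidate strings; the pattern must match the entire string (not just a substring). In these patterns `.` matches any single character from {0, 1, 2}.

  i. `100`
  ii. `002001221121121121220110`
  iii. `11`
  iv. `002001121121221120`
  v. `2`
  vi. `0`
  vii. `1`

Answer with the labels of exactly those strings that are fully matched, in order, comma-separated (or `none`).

i, ii, iv, v, vi

i → match
ii → match
iii → no match
iv → match
v → match
vi → match
vii → no match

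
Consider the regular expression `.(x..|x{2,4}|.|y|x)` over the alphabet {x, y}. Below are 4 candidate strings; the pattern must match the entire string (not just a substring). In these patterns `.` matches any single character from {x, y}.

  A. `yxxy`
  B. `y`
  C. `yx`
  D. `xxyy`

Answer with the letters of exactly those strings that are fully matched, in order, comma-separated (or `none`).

A, C, D

A → match
B → no match
C → match
D → match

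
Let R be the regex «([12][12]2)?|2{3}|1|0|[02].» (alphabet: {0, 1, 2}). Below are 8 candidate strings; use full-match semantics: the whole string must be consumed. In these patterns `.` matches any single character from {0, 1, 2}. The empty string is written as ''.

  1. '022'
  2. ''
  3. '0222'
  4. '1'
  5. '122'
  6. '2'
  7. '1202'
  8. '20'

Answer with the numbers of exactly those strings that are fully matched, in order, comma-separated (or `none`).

1. '022' → no match
2. '' → match
3. '0222' → no match
4. '1' → match
5. '122' → match
6. '2' → no match
7. '1202' → no match
8. '20' → match

2, 4, 5, 8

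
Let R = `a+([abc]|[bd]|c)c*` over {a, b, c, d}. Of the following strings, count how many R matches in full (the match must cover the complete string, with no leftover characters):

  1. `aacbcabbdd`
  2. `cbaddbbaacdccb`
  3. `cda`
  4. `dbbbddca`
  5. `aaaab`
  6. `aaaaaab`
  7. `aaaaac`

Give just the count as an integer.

3

1 → no match
2 → no match — must start with `a`
3 → no match — must start with `a`
4 → no match — must start with `a`
5 → match
6 → match
7 → match
Total matched: 3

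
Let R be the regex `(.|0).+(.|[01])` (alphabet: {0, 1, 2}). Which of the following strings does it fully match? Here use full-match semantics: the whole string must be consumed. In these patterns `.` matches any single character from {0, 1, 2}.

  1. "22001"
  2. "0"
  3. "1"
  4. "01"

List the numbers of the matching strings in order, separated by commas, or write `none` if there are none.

1. "22001" → match
2. "0" → no match
3. "1" → no match
4. "01" → no match

1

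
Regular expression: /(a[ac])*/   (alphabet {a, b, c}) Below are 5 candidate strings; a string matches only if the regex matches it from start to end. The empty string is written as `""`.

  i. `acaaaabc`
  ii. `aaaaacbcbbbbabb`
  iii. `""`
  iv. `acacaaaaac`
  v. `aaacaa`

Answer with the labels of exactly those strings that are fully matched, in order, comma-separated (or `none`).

i → no match
ii → no match
iii → match
iv → match
v → match

iii, iv, v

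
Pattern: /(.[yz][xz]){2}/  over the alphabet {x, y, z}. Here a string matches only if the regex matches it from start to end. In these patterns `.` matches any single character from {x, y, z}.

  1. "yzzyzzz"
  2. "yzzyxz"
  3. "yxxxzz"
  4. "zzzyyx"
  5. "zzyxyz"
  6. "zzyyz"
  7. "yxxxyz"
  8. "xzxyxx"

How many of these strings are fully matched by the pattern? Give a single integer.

1 → no match
2 → no match
3 → no match
4 → match
5 → no match
6 → no match
7 → no match
8 → no match
Total matched: 1

1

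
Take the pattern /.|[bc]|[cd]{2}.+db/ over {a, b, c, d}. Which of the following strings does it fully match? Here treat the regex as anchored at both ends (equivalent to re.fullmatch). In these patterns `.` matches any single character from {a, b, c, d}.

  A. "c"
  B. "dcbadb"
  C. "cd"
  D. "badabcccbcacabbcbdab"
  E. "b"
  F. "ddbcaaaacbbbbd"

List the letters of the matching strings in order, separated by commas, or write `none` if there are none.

A → match
B → match
C → no match
D → no match
E → match
F → no match

A, B, E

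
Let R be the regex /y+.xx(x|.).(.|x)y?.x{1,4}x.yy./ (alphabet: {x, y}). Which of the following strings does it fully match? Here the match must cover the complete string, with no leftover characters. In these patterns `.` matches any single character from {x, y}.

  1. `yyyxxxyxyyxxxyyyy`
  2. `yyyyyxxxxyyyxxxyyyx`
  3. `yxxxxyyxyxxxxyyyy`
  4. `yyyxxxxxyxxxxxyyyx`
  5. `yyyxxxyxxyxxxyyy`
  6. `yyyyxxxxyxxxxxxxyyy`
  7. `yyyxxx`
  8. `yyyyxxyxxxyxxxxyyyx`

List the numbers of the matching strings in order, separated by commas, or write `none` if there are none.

1, 2, 4, 5, 6

1 → match
2 → match
3 → no match
4 → match
5 → match
6 → match
7 → no match
8 → no match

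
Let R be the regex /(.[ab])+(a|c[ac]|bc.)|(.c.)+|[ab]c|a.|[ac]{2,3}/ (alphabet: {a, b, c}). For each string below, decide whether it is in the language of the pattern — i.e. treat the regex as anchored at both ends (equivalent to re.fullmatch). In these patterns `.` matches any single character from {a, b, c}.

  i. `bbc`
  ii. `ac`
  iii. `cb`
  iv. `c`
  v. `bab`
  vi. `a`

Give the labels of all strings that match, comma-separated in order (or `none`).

ii

i. `bbc` → no match
ii. `ac` → match
iii. `cb` → no match
iv. `c` → no match
v. `bab` → no match
vi. `a` → no match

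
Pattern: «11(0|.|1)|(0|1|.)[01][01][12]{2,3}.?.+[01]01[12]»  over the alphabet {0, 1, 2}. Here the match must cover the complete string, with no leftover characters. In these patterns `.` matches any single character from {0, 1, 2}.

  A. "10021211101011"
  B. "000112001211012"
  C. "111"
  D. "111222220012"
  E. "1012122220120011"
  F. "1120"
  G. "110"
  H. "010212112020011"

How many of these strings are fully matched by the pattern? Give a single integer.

7

A → match
B → match
C → match
D → match
E → match
F → no match
G → match
H → match
Total matched: 7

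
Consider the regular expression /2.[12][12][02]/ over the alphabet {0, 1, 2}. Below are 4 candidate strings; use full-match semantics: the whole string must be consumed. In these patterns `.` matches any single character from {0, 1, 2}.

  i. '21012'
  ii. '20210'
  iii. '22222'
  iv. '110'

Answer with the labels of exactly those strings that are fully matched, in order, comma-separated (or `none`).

ii, iii

i → no match
ii → match
iii → match
iv → no match — must start with '2'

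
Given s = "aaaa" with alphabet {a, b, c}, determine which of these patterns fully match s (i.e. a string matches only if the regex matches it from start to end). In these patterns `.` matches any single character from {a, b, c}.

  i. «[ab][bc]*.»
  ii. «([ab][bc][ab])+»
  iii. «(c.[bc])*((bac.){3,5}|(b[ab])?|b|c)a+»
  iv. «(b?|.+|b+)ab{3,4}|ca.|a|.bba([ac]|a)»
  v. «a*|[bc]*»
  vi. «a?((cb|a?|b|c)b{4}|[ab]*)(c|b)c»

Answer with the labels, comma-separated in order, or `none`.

i → no match
ii → no match
iii → match
iv → no match
v → match
vi → no match — must end with "c"

iii, v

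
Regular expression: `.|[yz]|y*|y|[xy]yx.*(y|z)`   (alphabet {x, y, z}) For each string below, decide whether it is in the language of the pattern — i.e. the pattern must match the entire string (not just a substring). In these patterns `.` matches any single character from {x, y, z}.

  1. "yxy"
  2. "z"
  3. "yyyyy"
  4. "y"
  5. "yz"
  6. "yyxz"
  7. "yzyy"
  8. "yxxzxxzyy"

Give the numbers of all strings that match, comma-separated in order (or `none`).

2, 3, 4, 6

1 → no match
2 → match
3 → match
4 → match
5 → no match
6 → match
7 → no match
8 → no match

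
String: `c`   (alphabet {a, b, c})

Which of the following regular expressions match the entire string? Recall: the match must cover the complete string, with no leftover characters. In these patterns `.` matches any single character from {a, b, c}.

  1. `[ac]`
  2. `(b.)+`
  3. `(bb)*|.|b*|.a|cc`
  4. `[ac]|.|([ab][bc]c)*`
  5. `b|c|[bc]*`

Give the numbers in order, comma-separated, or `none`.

1 → match
2 → no match — must start with `b`
3 → match
4 → match
5 → match

1, 3, 4, 5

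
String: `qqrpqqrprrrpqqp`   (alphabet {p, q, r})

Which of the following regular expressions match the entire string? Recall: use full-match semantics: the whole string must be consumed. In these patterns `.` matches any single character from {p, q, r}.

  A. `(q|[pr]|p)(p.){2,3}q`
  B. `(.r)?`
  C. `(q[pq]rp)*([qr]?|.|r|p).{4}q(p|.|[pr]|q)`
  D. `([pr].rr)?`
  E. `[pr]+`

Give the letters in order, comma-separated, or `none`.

A → no match — must end with `q`
B → no match
C → match
D → no match
E → no match

C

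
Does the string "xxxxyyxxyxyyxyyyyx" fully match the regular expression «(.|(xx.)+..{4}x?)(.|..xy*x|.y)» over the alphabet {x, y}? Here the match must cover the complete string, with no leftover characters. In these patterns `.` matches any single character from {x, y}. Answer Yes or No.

No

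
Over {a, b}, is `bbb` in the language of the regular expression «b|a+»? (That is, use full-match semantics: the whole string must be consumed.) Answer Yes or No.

No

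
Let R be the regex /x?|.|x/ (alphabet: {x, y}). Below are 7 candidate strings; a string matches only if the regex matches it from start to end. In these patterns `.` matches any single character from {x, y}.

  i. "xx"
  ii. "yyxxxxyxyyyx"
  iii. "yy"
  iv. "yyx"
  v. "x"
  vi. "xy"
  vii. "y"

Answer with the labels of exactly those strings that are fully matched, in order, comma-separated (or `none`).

i → no match
ii → no match
iii → no match
iv → no match
v → match
vi → no match
vii → match

v, vii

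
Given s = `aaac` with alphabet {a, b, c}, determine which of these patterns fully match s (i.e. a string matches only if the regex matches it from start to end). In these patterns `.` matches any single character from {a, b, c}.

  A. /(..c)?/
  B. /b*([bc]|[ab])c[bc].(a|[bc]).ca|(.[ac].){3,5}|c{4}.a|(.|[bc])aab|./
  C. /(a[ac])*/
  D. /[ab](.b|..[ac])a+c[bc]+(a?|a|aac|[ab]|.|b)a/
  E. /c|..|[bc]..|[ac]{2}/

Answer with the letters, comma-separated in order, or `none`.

C

A → no match
B → no match
C → match
D → no match — must end with `a`
E → no match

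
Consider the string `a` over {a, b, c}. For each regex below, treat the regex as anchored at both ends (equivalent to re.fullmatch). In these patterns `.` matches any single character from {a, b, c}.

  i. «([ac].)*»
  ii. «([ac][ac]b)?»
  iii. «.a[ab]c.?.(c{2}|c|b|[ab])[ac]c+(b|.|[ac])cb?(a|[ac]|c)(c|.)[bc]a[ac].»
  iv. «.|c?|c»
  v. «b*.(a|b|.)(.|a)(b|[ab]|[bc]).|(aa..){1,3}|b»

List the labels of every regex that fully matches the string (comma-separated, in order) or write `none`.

iv

i → no match
ii → no match
iii → no match
iv → match
v → no match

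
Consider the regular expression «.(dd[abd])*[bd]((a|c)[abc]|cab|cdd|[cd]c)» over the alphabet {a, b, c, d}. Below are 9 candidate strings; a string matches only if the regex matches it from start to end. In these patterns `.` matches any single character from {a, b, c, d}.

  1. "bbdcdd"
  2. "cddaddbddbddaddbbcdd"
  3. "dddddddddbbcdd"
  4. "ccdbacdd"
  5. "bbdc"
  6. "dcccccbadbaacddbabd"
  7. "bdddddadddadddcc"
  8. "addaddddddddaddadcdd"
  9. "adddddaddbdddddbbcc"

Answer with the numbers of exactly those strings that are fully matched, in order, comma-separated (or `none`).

1. "bbdcdd" → no match
2 → match
3 → match
4. "ccdbacdd" → no match
5. "bbdc" → match
6 → no match
7 → no match
8 → match
9 → match

2, 3, 5, 8, 9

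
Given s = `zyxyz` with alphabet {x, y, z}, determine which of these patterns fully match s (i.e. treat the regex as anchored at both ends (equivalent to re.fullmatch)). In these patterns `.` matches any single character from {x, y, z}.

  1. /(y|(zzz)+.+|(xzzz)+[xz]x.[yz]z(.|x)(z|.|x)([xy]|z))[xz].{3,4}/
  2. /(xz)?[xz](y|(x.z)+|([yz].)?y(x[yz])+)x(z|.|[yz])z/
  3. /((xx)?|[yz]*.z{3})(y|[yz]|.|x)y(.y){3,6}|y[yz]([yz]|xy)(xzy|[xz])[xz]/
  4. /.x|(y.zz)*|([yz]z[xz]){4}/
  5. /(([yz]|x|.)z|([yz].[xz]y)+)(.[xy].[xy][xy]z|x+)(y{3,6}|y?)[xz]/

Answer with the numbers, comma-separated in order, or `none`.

1 → no match
2 → match
3 → no match
4 → no match
5 → no match

2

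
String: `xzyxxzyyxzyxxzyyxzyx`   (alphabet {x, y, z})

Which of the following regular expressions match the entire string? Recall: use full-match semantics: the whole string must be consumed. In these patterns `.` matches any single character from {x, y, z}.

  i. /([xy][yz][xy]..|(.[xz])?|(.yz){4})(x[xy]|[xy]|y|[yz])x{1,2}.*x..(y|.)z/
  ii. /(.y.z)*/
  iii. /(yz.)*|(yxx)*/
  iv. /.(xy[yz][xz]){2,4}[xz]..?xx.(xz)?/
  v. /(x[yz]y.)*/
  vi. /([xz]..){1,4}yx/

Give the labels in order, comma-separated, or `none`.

v

i → no match — must end with `z`
ii → no match
iii → no match
iv → no match
v → match
vi → no match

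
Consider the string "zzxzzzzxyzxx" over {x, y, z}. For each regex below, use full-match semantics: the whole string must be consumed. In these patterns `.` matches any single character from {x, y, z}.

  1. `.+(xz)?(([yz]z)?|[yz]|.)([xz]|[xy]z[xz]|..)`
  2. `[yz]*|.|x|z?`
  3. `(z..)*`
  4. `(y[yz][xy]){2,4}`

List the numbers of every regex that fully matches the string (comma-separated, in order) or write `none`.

1 → match
2 → no match
3 → match
4 → no match — must start with "y"

1, 3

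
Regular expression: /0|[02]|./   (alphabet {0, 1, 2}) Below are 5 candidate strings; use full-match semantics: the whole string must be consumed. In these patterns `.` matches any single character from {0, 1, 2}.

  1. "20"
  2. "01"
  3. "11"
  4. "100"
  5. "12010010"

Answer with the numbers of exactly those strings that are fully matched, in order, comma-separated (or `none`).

1. "20" → no match
2. "01" → no match
3. "11" → no match
4. "100" → no match
5. "12010010" → no match

none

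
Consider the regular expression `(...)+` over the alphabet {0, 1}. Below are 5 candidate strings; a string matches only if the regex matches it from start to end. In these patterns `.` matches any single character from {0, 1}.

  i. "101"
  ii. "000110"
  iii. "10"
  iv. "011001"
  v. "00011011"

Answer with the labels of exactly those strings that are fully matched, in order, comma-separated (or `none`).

i, ii, iv

i → match
ii → match
iii → no match
iv → match
v → no match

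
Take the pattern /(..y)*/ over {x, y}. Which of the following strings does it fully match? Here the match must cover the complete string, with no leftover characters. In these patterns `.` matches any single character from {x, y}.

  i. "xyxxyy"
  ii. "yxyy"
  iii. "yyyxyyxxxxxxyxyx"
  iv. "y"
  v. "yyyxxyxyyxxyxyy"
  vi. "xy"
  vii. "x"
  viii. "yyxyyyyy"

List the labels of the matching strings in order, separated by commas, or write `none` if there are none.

v

i → no match
ii → no match
iii → no match
iv → no match
v → match
vi → no match
vii → no match
viii → no match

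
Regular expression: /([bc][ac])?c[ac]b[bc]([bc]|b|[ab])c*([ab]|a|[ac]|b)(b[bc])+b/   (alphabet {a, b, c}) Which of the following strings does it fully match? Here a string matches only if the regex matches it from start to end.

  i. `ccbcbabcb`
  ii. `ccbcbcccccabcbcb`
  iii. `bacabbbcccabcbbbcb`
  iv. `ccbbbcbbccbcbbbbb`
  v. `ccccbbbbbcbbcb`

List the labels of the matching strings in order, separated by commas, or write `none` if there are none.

i, ii, iii

i. `ccbcbabcb` → match
ii → match
iii → match
iv → no match
v → no match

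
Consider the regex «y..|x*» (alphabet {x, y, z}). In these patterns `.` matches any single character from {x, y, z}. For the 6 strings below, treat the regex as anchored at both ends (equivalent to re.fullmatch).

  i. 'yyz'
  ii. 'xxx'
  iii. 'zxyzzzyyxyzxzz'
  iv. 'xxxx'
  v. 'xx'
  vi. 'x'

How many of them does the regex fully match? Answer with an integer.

5

i → match
ii → match
iii → no match
iv → match
v → match
vi → match
Total matched: 5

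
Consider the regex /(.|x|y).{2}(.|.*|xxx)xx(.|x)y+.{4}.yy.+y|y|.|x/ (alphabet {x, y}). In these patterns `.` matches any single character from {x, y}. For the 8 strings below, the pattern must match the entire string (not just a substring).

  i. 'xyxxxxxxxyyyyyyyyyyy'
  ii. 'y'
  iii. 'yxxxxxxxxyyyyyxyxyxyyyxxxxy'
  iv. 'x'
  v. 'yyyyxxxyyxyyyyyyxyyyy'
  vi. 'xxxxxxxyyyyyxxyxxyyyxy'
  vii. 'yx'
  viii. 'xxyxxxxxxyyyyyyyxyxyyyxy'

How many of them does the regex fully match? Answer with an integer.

i → match
ii. 'y' → match
iii → match
iv. 'x' → match
v → match
vi → match
vii. 'yx' → no match
viii → match
Total matched: 7

7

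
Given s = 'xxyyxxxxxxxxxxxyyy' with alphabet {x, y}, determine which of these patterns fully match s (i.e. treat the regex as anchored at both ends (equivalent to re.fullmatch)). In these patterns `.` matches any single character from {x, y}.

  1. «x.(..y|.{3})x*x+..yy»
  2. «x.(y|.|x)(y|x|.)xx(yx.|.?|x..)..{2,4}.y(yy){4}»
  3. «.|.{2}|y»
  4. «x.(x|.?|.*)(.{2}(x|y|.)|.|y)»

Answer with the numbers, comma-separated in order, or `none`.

1, 4

1 → match
2 → no match
3 → no match
4 → match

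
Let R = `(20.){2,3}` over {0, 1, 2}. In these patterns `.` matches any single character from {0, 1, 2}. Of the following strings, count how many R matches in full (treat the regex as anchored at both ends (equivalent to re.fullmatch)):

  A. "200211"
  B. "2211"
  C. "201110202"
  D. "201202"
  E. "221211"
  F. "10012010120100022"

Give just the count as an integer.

1

A → no match
B → no match — must start with "20"
C → no match
D → match
E → no match — must start with "20"
F → no match — must start with "20"
Total matched: 1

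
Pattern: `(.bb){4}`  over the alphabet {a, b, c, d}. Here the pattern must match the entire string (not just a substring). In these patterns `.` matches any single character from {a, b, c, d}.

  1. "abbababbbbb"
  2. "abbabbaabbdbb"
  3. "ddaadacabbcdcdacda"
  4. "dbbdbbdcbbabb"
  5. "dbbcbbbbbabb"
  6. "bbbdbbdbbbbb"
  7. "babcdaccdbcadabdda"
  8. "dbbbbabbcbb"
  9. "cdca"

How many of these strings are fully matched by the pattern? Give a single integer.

1. "abbababbbbb" → no match
2 → no match
3 → no match — must end with "bb"
4 → no match
5. "dbbcbbbbbabb" → match
6. "bbbdbbdbbbbb" → match
7 → no match — must end with "bb"
8. "dbbbbabbcbb" → no match
9. "cdca" → no match — must end with "bb"
Total matched: 2

2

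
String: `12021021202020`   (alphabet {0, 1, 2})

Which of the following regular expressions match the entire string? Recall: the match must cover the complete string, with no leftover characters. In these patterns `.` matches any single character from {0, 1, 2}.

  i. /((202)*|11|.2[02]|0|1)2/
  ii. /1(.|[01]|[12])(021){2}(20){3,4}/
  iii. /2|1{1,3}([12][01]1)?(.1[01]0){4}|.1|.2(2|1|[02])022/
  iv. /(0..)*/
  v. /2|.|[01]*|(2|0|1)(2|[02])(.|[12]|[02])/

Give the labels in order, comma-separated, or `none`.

i → no match — must end with `2`
ii → match
iii → no match
iv → no match
v → no match

ii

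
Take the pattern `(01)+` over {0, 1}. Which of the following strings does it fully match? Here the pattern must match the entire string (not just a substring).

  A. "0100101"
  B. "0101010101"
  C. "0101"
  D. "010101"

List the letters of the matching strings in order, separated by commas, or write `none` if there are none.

A → no match
B → match
C → match
D → match

B, C, D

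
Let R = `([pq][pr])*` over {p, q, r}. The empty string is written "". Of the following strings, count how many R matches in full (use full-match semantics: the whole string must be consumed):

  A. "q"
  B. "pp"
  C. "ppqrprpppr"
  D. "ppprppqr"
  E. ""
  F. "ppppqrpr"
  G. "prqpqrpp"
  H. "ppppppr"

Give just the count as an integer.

A. "q" → no match
B. "pp" → match
C. "ppqrprpppr" → match
D. "ppprppqr" → match
E. "" → match
F. "ppppqrpr" → match
G. "prqpqrpp" → match
H. "ppppppr" → no match
Total matched: 6

6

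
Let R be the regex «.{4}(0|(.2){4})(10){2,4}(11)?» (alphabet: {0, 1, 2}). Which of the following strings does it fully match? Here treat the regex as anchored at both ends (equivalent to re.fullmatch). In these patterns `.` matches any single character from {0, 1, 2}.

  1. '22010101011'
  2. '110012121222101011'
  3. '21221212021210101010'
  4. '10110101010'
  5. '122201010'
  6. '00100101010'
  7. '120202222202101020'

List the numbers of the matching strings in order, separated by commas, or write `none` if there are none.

1, 2, 3, 4, 5, 6

1 → match
2 → match
3 → match
4 → match
5 → match
6 → match
7 → no match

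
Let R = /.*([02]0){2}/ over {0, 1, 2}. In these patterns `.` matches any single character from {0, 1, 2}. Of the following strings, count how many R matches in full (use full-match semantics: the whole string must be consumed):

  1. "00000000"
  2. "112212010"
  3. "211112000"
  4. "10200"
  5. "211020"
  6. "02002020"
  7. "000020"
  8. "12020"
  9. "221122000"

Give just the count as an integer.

1. "00000000" → match
2. "112212010" → no match
3. "211112000" → match
4. "10200" → no match
5. "211020" → no match
6. "02002020" → match
7. "000020" → match
8. "12020" → match
9. "221122000" → match
Total matched: 6

6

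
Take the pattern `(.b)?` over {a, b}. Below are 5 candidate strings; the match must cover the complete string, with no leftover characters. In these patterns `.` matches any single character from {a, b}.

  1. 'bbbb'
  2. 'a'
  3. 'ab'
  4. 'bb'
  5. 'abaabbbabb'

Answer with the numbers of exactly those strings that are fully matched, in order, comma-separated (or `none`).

1 → no match
2 → no match
3 → match
4 → match
5 → no match

3, 4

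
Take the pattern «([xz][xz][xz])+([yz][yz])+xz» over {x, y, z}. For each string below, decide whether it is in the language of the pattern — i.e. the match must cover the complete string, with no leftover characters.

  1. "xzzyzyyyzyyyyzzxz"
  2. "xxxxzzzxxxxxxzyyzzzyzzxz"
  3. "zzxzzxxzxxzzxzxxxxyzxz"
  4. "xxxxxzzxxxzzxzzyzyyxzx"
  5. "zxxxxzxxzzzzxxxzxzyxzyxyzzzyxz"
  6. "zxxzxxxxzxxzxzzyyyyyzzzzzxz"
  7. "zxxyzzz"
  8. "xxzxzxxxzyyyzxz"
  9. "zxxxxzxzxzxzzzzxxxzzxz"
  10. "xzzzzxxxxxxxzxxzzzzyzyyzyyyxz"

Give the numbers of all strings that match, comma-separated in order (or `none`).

1 → match
2 → no match
3 → match
4 → no match — must end with "xz"
5 → no match
6 → match
7 → no match — must end with "xz"
8 → match
9 → match
10 → match

1, 3, 6, 8, 9, 10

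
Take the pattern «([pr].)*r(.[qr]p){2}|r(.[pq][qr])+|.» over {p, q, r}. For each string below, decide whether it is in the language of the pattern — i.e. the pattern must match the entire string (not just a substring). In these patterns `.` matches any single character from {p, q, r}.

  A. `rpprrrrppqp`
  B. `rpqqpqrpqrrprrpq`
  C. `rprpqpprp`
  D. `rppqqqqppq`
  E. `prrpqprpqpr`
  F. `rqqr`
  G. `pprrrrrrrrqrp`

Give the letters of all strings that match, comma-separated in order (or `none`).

A → match
B → match
C → match
D → match
E → no match
F → match
G → no match

A, B, C, D, F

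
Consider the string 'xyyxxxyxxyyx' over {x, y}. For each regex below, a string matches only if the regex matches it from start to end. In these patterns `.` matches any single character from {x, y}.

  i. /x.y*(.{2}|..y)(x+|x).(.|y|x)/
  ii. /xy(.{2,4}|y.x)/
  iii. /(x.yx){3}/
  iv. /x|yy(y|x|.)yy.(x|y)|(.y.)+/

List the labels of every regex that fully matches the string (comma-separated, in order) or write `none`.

i → no match
ii → no match
iii → match
iv → no match

iii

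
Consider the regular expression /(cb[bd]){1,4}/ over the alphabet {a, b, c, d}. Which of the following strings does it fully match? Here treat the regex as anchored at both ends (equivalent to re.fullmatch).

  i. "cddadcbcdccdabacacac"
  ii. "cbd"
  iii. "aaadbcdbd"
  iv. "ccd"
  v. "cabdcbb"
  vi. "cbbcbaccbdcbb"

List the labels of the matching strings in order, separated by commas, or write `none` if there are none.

ii

i → no match — must start with "cb"
ii. "cbd" → match
iii. "aaadbcdbd" → no match — must start with "cb"
iv. "ccd" → no match — must start with "cb"
v. "cabdcbb" → no match — must start with "cb"
vi → no match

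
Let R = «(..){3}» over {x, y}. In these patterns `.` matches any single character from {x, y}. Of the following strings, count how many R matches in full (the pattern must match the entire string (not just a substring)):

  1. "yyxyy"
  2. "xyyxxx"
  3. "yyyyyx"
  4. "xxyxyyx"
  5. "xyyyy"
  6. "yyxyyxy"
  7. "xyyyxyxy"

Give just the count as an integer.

1 → no match
2 → match
3 → match
4 → no match
5 → no match
6 → no match
7 → no match
Total matched: 2

2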